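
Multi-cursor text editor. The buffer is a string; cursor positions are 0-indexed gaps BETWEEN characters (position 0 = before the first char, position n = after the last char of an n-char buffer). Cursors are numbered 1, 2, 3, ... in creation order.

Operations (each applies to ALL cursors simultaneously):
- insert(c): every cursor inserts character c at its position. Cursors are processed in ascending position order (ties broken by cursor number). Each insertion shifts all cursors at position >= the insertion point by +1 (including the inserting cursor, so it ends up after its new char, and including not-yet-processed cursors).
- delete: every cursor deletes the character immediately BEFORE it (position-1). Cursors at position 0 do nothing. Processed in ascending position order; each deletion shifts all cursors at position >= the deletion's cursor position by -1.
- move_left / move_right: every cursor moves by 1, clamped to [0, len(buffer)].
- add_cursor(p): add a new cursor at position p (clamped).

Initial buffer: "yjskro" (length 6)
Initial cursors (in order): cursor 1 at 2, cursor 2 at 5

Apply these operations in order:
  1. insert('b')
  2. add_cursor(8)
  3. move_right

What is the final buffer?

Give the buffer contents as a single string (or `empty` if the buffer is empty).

Answer: yjbskrbo

Derivation:
After op 1 (insert('b')): buffer="yjbskrbo" (len 8), cursors c1@3 c2@7, authorship ..1...2.
After op 2 (add_cursor(8)): buffer="yjbskrbo" (len 8), cursors c1@3 c2@7 c3@8, authorship ..1...2.
After op 3 (move_right): buffer="yjbskrbo" (len 8), cursors c1@4 c2@8 c3@8, authorship ..1...2.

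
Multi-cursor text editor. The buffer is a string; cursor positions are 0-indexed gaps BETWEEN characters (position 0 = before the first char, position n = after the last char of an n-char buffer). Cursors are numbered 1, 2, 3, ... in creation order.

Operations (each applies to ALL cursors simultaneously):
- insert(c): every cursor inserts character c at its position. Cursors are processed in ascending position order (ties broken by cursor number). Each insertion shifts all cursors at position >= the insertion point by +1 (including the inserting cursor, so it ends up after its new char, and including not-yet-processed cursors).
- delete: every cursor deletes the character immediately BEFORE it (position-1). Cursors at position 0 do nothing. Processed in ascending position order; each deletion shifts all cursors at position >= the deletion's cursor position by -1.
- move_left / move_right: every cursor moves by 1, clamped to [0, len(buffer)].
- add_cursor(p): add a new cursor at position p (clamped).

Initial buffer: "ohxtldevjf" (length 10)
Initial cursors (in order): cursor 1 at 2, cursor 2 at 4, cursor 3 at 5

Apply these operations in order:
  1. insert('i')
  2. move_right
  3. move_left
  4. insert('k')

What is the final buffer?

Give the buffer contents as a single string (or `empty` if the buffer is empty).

After op 1 (insert('i')): buffer="ohixtilidevjf" (len 13), cursors c1@3 c2@6 c3@8, authorship ..1..2.3.....
After op 2 (move_right): buffer="ohixtilidevjf" (len 13), cursors c1@4 c2@7 c3@9, authorship ..1..2.3.....
After op 3 (move_left): buffer="ohixtilidevjf" (len 13), cursors c1@3 c2@6 c3@8, authorship ..1..2.3.....
After op 4 (insert('k')): buffer="ohikxtiklikdevjf" (len 16), cursors c1@4 c2@8 c3@11, authorship ..11..22.33.....

Answer: ohikxtiklikdevjf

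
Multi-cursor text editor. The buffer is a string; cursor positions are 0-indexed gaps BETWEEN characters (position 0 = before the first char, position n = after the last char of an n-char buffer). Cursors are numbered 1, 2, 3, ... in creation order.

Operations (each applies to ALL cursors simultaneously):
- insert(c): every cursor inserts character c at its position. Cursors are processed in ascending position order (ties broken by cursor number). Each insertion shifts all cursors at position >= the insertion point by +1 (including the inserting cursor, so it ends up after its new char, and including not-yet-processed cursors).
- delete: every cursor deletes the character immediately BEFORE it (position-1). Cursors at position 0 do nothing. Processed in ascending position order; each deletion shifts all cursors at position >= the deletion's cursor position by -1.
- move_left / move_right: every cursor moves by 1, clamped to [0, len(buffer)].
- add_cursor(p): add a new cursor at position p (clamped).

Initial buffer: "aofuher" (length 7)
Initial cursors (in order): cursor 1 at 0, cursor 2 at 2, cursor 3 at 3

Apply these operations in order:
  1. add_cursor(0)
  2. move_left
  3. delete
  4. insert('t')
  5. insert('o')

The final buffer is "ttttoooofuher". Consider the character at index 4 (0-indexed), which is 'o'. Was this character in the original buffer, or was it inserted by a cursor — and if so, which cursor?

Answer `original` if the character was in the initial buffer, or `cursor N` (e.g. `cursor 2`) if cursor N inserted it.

After op 1 (add_cursor(0)): buffer="aofuher" (len 7), cursors c1@0 c4@0 c2@2 c3@3, authorship .......
After op 2 (move_left): buffer="aofuher" (len 7), cursors c1@0 c4@0 c2@1 c3@2, authorship .......
After op 3 (delete): buffer="fuher" (len 5), cursors c1@0 c2@0 c3@0 c4@0, authorship .....
After op 4 (insert('t')): buffer="ttttfuher" (len 9), cursors c1@4 c2@4 c3@4 c4@4, authorship 1234.....
After op 5 (insert('o')): buffer="ttttoooofuher" (len 13), cursors c1@8 c2@8 c3@8 c4@8, authorship 12341234.....
Authorship (.=original, N=cursor N): 1 2 3 4 1 2 3 4 . . . . .
Index 4: author = 1

Answer: cursor 1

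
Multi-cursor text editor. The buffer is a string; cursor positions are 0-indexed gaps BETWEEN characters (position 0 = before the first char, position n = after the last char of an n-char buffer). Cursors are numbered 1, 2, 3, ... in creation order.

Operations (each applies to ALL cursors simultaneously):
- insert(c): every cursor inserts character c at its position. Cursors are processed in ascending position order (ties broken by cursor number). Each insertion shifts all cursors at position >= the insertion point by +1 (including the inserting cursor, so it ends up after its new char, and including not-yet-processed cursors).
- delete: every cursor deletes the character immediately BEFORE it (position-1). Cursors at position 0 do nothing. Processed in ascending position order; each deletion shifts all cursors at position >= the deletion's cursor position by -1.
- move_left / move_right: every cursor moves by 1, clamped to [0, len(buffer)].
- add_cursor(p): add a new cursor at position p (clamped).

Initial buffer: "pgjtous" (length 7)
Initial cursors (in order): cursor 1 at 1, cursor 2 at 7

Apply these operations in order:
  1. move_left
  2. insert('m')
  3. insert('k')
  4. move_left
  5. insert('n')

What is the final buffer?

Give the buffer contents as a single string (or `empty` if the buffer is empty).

After op 1 (move_left): buffer="pgjtous" (len 7), cursors c1@0 c2@6, authorship .......
After op 2 (insert('m')): buffer="mpgjtoums" (len 9), cursors c1@1 c2@8, authorship 1......2.
After op 3 (insert('k')): buffer="mkpgjtoumks" (len 11), cursors c1@2 c2@10, authorship 11......22.
After op 4 (move_left): buffer="mkpgjtoumks" (len 11), cursors c1@1 c2@9, authorship 11......22.
After op 5 (insert('n')): buffer="mnkpgjtoumnks" (len 13), cursors c1@2 c2@11, authorship 111......222.

Answer: mnkpgjtoumnks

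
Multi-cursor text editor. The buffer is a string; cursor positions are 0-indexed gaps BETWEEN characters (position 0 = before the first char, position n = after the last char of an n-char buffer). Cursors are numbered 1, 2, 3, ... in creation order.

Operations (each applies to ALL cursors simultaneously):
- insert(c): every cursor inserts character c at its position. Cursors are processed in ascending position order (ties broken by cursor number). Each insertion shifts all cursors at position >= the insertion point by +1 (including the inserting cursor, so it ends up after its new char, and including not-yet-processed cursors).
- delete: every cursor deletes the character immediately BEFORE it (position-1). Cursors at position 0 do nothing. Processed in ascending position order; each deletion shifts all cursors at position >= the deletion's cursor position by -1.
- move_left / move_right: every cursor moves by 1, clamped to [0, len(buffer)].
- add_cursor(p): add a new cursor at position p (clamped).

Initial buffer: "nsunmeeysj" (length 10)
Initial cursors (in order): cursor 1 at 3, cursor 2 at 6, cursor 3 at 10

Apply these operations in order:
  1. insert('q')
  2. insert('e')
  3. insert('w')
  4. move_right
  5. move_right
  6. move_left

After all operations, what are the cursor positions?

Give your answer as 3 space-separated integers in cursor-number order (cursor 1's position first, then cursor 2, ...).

Answer: 7 13 18

Derivation:
After op 1 (insert('q')): buffer="nsuqnmeqeysjq" (len 13), cursors c1@4 c2@8 c3@13, authorship ...1...2....3
After op 2 (insert('e')): buffer="nsuqenmeqeeysjqe" (len 16), cursors c1@5 c2@10 c3@16, authorship ...11...22....33
After op 3 (insert('w')): buffer="nsuqewnmeqeweysjqew" (len 19), cursors c1@6 c2@12 c3@19, authorship ...111...222....333
After op 4 (move_right): buffer="nsuqewnmeqeweysjqew" (len 19), cursors c1@7 c2@13 c3@19, authorship ...111...222....333
After op 5 (move_right): buffer="nsuqewnmeqeweysjqew" (len 19), cursors c1@8 c2@14 c3@19, authorship ...111...222....333
After op 6 (move_left): buffer="nsuqewnmeqeweysjqew" (len 19), cursors c1@7 c2@13 c3@18, authorship ...111...222....333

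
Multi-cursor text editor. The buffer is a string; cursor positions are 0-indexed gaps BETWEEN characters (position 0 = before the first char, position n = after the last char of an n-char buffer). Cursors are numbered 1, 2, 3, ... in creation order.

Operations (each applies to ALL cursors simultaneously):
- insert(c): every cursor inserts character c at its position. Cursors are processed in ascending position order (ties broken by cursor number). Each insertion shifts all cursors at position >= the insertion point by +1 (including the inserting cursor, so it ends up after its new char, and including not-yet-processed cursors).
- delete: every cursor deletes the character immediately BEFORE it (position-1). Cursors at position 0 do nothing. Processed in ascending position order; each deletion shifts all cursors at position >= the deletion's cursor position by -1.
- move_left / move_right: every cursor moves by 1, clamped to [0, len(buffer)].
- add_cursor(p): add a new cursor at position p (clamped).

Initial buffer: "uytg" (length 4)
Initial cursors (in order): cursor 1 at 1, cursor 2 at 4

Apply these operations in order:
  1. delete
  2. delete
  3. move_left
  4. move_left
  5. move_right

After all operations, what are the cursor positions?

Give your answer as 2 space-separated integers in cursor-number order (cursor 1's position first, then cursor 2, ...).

Answer: 1 1

Derivation:
After op 1 (delete): buffer="yt" (len 2), cursors c1@0 c2@2, authorship ..
After op 2 (delete): buffer="y" (len 1), cursors c1@0 c2@1, authorship .
After op 3 (move_left): buffer="y" (len 1), cursors c1@0 c2@0, authorship .
After op 4 (move_left): buffer="y" (len 1), cursors c1@0 c2@0, authorship .
After op 5 (move_right): buffer="y" (len 1), cursors c1@1 c2@1, authorship .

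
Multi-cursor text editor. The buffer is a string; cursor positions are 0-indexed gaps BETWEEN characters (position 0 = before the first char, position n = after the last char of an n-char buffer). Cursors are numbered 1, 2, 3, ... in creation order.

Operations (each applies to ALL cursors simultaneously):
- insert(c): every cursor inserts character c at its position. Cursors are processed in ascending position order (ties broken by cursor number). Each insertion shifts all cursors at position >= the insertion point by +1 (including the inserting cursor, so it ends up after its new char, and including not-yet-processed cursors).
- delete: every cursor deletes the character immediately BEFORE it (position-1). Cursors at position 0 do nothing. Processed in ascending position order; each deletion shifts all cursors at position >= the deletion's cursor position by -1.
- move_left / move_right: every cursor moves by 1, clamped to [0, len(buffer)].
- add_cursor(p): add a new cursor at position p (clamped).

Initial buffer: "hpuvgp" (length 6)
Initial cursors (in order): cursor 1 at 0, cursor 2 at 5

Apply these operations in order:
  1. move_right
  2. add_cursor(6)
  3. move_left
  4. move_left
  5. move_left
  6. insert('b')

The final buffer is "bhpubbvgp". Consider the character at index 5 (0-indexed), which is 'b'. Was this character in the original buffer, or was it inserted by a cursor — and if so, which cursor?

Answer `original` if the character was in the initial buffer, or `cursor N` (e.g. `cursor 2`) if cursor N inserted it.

After op 1 (move_right): buffer="hpuvgp" (len 6), cursors c1@1 c2@6, authorship ......
After op 2 (add_cursor(6)): buffer="hpuvgp" (len 6), cursors c1@1 c2@6 c3@6, authorship ......
After op 3 (move_left): buffer="hpuvgp" (len 6), cursors c1@0 c2@5 c3@5, authorship ......
After op 4 (move_left): buffer="hpuvgp" (len 6), cursors c1@0 c2@4 c3@4, authorship ......
After op 5 (move_left): buffer="hpuvgp" (len 6), cursors c1@0 c2@3 c3@3, authorship ......
After op 6 (insert('b')): buffer="bhpubbvgp" (len 9), cursors c1@1 c2@6 c3@6, authorship 1...23...
Authorship (.=original, N=cursor N): 1 . . . 2 3 . . .
Index 5: author = 3

Answer: cursor 3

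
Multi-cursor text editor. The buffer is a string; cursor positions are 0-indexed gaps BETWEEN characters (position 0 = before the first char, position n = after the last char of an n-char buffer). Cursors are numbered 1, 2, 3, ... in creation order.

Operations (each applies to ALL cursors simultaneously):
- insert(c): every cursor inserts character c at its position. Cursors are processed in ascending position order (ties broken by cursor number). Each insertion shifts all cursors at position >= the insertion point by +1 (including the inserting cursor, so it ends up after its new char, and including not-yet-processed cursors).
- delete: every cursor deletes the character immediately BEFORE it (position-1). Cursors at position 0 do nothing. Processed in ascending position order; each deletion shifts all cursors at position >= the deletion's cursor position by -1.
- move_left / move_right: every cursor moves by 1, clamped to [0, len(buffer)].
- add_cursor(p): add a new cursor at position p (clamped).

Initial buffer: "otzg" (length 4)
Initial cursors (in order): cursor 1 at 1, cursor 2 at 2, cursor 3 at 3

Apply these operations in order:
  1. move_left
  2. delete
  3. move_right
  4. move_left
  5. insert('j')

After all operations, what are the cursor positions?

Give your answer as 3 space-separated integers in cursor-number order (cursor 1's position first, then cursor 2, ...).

Answer: 3 3 3

Derivation:
After op 1 (move_left): buffer="otzg" (len 4), cursors c1@0 c2@1 c3@2, authorship ....
After op 2 (delete): buffer="zg" (len 2), cursors c1@0 c2@0 c3@0, authorship ..
After op 3 (move_right): buffer="zg" (len 2), cursors c1@1 c2@1 c3@1, authorship ..
After op 4 (move_left): buffer="zg" (len 2), cursors c1@0 c2@0 c3@0, authorship ..
After op 5 (insert('j')): buffer="jjjzg" (len 5), cursors c1@3 c2@3 c3@3, authorship 123..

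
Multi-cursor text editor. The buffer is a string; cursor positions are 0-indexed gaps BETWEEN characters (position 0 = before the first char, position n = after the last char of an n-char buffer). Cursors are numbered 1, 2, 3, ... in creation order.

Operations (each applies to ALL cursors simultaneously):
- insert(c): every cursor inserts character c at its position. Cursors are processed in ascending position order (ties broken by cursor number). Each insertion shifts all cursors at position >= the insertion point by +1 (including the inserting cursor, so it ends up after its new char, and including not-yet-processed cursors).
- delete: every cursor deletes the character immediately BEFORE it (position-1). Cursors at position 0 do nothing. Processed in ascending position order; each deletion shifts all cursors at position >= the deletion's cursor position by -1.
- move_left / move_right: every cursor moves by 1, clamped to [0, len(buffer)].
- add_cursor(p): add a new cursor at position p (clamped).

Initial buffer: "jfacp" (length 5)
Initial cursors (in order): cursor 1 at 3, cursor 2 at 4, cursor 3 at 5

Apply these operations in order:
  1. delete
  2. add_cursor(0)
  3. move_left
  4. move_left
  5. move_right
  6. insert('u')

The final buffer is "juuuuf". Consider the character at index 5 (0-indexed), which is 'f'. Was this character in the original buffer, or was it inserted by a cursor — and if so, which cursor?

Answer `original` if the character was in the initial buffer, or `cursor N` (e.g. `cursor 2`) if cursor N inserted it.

Answer: original

Derivation:
After op 1 (delete): buffer="jf" (len 2), cursors c1@2 c2@2 c3@2, authorship ..
After op 2 (add_cursor(0)): buffer="jf" (len 2), cursors c4@0 c1@2 c2@2 c3@2, authorship ..
After op 3 (move_left): buffer="jf" (len 2), cursors c4@0 c1@1 c2@1 c3@1, authorship ..
After op 4 (move_left): buffer="jf" (len 2), cursors c1@0 c2@0 c3@0 c4@0, authorship ..
After op 5 (move_right): buffer="jf" (len 2), cursors c1@1 c2@1 c3@1 c4@1, authorship ..
After op 6 (insert('u')): buffer="juuuuf" (len 6), cursors c1@5 c2@5 c3@5 c4@5, authorship .1234.
Authorship (.=original, N=cursor N): . 1 2 3 4 .
Index 5: author = original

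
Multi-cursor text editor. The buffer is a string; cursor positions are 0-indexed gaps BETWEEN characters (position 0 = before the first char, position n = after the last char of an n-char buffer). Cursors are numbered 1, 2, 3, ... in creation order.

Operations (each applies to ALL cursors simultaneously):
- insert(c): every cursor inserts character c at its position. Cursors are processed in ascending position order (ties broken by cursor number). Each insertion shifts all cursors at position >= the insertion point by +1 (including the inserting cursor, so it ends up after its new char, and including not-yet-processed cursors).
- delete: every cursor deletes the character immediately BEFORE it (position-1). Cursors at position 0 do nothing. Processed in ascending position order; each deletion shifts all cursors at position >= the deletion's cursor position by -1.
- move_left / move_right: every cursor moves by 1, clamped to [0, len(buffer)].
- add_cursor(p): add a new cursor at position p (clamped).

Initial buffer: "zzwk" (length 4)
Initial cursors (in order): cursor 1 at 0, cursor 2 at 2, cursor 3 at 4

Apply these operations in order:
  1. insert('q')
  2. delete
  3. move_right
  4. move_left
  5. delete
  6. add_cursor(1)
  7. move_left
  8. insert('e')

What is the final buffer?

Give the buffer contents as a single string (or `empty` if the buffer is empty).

After op 1 (insert('q')): buffer="qzzqwkq" (len 7), cursors c1@1 c2@4 c3@7, authorship 1..2..3
After op 2 (delete): buffer="zzwk" (len 4), cursors c1@0 c2@2 c3@4, authorship ....
After op 3 (move_right): buffer="zzwk" (len 4), cursors c1@1 c2@3 c3@4, authorship ....
After op 4 (move_left): buffer="zzwk" (len 4), cursors c1@0 c2@2 c3@3, authorship ....
After op 5 (delete): buffer="zk" (len 2), cursors c1@0 c2@1 c3@1, authorship ..
After op 6 (add_cursor(1)): buffer="zk" (len 2), cursors c1@0 c2@1 c3@1 c4@1, authorship ..
After op 7 (move_left): buffer="zk" (len 2), cursors c1@0 c2@0 c3@0 c4@0, authorship ..
After op 8 (insert('e')): buffer="eeeezk" (len 6), cursors c1@4 c2@4 c3@4 c4@4, authorship 1234..

Answer: eeeezk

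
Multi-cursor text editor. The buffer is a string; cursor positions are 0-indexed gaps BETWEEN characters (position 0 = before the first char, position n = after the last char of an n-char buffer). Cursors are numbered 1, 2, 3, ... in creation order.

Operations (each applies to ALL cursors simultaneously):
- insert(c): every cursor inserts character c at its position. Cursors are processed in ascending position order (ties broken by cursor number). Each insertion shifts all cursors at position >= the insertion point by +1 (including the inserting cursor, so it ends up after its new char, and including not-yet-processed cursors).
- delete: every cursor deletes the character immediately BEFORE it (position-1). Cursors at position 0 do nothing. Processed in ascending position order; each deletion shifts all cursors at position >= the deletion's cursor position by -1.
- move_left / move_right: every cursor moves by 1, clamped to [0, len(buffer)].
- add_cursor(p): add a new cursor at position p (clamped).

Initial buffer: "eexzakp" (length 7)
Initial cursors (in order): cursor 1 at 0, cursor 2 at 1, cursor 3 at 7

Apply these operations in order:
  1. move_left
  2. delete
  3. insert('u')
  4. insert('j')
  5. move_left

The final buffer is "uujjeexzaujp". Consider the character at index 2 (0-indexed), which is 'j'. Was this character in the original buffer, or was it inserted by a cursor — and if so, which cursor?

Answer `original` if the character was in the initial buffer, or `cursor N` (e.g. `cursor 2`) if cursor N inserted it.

After op 1 (move_left): buffer="eexzakp" (len 7), cursors c1@0 c2@0 c3@6, authorship .......
After op 2 (delete): buffer="eexzap" (len 6), cursors c1@0 c2@0 c3@5, authorship ......
After op 3 (insert('u')): buffer="uueexzaup" (len 9), cursors c1@2 c2@2 c3@8, authorship 12.....3.
After op 4 (insert('j')): buffer="uujjeexzaujp" (len 12), cursors c1@4 c2@4 c3@11, authorship 1212.....33.
After op 5 (move_left): buffer="uujjeexzaujp" (len 12), cursors c1@3 c2@3 c3@10, authorship 1212.....33.
Authorship (.=original, N=cursor N): 1 2 1 2 . . . . . 3 3 .
Index 2: author = 1

Answer: cursor 1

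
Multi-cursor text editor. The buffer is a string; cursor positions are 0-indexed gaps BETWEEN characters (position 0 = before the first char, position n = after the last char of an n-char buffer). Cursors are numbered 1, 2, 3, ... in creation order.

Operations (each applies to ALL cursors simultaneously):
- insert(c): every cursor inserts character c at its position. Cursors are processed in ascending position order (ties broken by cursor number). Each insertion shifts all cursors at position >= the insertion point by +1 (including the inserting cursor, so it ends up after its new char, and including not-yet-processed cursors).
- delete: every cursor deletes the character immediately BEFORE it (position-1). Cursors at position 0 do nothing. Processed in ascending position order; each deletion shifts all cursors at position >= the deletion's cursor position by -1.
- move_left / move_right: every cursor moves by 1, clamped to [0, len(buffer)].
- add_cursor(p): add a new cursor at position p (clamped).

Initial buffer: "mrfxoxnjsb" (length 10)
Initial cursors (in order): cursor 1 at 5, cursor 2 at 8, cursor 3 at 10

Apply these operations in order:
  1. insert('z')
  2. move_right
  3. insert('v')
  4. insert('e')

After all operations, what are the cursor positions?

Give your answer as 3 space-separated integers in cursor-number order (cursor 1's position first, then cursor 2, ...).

After op 1 (insert('z')): buffer="mrfxozxnjzsbz" (len 13), cursors c1@6 c2@10 c3@13, authorship .....1...2..3
After op 2 (move_right): buffer="mrfxozxnjzsbz" (len 13), cursors c1@7 c2@11 c3@13, authorship .....1...2..3
After op 3 (insert('v')): buffer="mrfxozxvnjzsvbzv" (len 16), cursors c1@8 c2@13 c3@16, authorship .....1.1..2.2.33
After op 4 (insert('e')): buffer="mrfxozxvenjzsvebzve" (len 19), cursors c1@9 c2@15 c3@19, authorship .....1.11..2.22.333

Answer: 9 15 19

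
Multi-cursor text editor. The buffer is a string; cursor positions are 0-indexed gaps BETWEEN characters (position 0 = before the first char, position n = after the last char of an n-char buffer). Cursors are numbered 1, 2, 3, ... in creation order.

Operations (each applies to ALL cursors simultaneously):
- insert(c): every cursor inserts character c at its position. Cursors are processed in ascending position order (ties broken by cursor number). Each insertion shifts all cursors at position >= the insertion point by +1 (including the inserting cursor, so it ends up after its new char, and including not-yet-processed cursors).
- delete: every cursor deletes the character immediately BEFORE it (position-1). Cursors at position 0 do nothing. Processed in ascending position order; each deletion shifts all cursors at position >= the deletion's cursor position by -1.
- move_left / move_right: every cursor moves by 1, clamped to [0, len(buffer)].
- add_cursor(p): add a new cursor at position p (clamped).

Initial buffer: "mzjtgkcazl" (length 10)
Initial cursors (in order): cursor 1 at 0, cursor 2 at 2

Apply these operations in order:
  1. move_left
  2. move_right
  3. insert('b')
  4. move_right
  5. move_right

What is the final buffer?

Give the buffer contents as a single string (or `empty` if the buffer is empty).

Answer: mbzbjtgkcazl

Derivation:
After op 1 (move_left): buffer="mzjtgkcazl" (len 10), cursors c1@0 c2@1, authorship ..........
After op 2 (move_right): buffer="mzjtgkcazl" (len 10), cursors c1@1 c2@2, authorship ..........
After op 3 (insert('b')): buffer="mbzbjtgkcazl" (len 12), cursors c1@2 c2@4, authorship .1.2........
After op 4 (move_right): buffer="mbzbjtgkcazl" (len 12), cursors c1@3 c2@5, authorship .1.2........
After op 5 (move_right): buffer="mbzbjtgkcazl" (len 12), cursors c1@4 c2@6, authorship .1.2........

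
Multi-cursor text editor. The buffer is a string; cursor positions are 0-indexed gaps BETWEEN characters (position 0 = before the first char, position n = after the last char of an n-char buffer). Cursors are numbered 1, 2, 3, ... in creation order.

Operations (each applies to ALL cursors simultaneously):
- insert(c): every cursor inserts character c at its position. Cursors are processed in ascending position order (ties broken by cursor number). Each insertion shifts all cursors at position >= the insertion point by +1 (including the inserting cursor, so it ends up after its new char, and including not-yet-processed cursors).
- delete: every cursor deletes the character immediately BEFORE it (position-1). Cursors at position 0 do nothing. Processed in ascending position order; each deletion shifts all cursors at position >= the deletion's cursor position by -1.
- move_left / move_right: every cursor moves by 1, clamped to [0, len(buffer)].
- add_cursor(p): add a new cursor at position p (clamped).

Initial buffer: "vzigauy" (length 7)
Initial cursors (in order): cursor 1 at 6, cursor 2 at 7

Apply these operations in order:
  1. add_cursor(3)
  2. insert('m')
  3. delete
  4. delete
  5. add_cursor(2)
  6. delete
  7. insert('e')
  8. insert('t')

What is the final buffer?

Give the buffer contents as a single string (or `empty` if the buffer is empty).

After op 1 (add_cursor(3)): buffer="vzigauy" (len 7), cursors c3@3 c1@6 c2@7, authorship .......
After op 2 (insert('m')): buffer="vzimgaumym" (len 10), cursors c3@4 c1@8 c2@10, authorship ...3...1.2
After op 3 (delete): buffer="vzigauy" (len 7), cursors c3@3 c1@6 c2@7, authorship .......
After op 4 (delete): buffer="vzga" (len 4), cursors c3@2 c1@4 c2@4, authorship ....
After op 5 (add_cursor(2)): buffer="vzga" (len 4), cursors c3@2 c4@2 c1@4 c2@4, authorship ....
After op 6 (delete): buffer="" (len 0), cursors c1@0 c2@0 c3@0 c4@0, authorship 
After op 7 (insert('e')): buffer="eeee" (len 4), cursors c1@4 c2@4 c3@4 c4@4, authorship 1234
After op 8 (insert('t')): buffer="eeeetttt" (len 8), cursors c1@8 c2@8 c3@8 c4@8, authorship 12341234

Answer: eeeetttt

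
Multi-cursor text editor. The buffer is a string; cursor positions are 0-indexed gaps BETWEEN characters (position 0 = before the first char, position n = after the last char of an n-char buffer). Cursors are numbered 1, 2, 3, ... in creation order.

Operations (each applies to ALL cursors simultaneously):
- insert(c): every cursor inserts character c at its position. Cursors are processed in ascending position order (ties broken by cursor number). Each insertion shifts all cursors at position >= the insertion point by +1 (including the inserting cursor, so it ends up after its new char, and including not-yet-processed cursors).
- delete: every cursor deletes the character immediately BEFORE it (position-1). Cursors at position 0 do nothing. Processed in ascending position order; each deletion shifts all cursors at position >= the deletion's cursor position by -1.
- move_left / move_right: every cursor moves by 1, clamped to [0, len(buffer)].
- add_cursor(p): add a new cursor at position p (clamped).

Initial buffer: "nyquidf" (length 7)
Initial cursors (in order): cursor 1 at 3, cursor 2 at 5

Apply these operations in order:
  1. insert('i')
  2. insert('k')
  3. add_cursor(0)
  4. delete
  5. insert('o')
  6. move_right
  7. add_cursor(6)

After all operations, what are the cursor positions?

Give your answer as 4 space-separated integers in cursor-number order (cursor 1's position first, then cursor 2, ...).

Answer: 7 11 2 6

Derivation:
After op 1 (insert('i')): buffer="nyqiuiidf" (len 9), cursors c1@4 c2@7, authorship ...1..2..
After op 2 (insert('k')): buffer="nyqikuiikdf" (len 11), cursors c1@5 c2@9, authorship ...11..22..
After op 3 (add_cursor(0)): buffer="nyqikuiikdf" (len 11), cursors c3@0 c1@5 c2@9, authorship ...11..22..
After op 4 (delete): buffer="nyqiuiidf" (len 9), cursors c3@0 c1@4 c2@7, authorship ...1..2..
After op 5 (insert('o')): buffer="onyqiouiiodf" (len 12), cursors c3@1 c1@6 c2@10, authorship 3...11..22..
After op 6 (move_right): buffer="onyqiouiiodf" (len 12), cursors c3@2 c1@7 c2@11, authorship 3...11..22..
After op 7 (add_cursor(6)): buffer="onyqiouiiodf" (len 12), cursors c3@2 c4@6 c1@7 c2@11, authorship 3...11..22..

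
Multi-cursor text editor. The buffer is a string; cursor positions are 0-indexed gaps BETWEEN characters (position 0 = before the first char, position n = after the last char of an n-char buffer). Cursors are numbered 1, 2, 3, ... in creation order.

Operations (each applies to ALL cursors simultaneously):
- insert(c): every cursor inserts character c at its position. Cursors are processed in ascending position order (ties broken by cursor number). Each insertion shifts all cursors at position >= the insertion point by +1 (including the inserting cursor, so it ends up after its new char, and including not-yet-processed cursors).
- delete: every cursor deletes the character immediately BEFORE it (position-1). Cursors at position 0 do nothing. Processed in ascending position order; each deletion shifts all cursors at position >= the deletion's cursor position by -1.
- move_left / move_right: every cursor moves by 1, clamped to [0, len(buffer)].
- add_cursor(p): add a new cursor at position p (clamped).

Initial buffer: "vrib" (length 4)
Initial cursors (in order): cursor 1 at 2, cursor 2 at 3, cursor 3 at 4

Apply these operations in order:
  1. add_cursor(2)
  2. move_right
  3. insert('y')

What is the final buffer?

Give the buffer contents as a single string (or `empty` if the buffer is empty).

Answer: vriyybyy

Derivation:
After op 1 (add_cursor(2)): buffer="vrib" (len 4), cursors c1@2 c4@2 c2@3 c3@4, authorship ....
After op 2 (move_right): buffer="vrib" (len 4), cursors c1@3 c4@3 c2@4 c3@4, authorship ....
After op 3 (insert('y')): buffer="vriyybyy" (len 8), cursors c1@5 c4@5 c2@8 c3@8, authorship ...14.23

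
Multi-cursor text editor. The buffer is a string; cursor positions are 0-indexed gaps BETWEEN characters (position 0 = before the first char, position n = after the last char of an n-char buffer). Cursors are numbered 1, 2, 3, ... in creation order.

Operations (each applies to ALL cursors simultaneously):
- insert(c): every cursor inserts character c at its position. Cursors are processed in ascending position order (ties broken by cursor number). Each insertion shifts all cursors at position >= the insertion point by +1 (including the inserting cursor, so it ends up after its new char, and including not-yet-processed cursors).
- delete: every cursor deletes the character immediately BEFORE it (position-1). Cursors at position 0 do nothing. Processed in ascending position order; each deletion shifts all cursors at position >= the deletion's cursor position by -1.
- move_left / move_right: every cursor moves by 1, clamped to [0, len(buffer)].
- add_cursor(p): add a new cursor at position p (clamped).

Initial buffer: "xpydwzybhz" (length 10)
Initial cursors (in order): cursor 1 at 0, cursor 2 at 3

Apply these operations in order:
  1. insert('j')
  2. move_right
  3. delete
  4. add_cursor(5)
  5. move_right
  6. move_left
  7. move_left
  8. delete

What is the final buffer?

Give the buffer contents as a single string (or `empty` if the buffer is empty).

Answer: jpwzybhz

Derivation:
After op 1 (insert('j')): buffer="jxpyjdwzybhz" (len 12), cursors c1@1 c2@5, authorship 1...2.......
After op 2 (move_right): buffer="jxpyjdwzybhz" (len 12), cursors c1@2 c2@6, authorship 1...2.......
After op 3 (delete): buffer="jpyjwzybhz" (len 10), cursors c1@1 c2@4, authorship 1..2......
After op 4 (add_cursor(5)): buffer="jpyjwzybhz" (len 10), cursors c1@1 c2@4 c3@5, authorship 1..2......
After op 5 (move_right): buffer="jpyjwzybhz" (len 10), cursors c1@2 c2@5 c3@6, authorship 1..2......
After op 6 (move_left): buffer="jpyjwzybhz" (len 10), cursors c1@1 c2@4 c3@5, authorship 1..2......
After op 7 (move_left): buffer="jpyjwzybhz" (len 10), cursors c1@0 c2@3 c3@4, authorship 1..2......
After op 8 (delete): buffer="jpwzybhz" (len 8), cursors c1@0 c2@2 c3@2, authorship 1.......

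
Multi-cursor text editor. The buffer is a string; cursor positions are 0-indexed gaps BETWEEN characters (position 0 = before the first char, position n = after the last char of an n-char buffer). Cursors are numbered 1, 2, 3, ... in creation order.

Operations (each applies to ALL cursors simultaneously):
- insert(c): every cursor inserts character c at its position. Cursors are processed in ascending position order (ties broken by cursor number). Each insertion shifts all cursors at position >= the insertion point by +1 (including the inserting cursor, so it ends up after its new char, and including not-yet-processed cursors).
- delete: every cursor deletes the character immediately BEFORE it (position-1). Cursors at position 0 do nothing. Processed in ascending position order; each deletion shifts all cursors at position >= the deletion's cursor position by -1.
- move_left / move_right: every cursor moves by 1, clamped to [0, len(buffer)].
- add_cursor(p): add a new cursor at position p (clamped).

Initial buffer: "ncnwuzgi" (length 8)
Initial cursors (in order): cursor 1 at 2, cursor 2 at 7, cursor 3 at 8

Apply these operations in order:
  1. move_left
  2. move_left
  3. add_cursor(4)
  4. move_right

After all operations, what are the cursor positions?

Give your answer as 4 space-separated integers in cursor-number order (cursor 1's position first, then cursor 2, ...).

Answer: 1 6 7 5

Derivation:
After op 1 (move_left): buffer="ncnwuzgi" (len 8), cursors c1@1 c2@6 c3@7, authorship ........
After op 2 (move_left): buffer="ncnwuzgi" (len 8), cursors c1@0 c2@5 c3@6, authorship ........
After op 3 (add_cursor(4)): buffer="ncnwuzgi" (len 8), cursors c1@0 c4@4 c2@5 c3@6, authorship ........
After op 4 (move_right): buffer="ncnwuzgi" (len 8), cursors c1@1 c4@5 c2@6 c3@7, authorship ........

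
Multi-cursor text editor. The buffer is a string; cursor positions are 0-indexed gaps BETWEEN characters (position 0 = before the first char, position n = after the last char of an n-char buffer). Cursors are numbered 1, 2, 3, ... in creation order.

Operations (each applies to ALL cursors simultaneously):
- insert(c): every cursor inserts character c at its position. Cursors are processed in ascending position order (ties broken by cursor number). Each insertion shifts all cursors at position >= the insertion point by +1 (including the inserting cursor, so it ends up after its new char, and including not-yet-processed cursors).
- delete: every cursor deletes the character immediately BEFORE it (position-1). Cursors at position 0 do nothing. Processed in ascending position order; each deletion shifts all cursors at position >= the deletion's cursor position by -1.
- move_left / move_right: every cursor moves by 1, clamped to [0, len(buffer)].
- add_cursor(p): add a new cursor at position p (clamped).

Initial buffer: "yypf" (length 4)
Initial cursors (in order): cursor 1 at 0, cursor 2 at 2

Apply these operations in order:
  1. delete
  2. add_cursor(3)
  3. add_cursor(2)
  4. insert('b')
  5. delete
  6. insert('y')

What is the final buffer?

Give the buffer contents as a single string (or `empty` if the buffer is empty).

Answer: yyypyfy

Derivation:
After op 1 (delete): buffer="ypf" (len 3), cursors c1@0 c2@1, authorship ...
After op 2 (add_cursor(3)): buffer="ypf" (len 3), cursors c1@0 c2@1 c3@3, authorship ...
After op 3 (add_cursor(2)): buffer="ypf" (len 3), cursors c1@0 c2@1 c4@2 c3@3, authorship ...
After op 4 (insert('b')): buffer="bybpbfb" (len 7), cursors c1@1 c2@3 c4@5 c3@7, authorship 1.2.4.3
After op 5 (delete): buffer="ypf" (len 3), cursors c1@0 c2@1 c4@2 c3@3, authorship ...
After op 6 (insert('y')): buffer="yyypyfy" (len 7), cursors c1@1 c2@3 c4@5 c3@7, authorship 1.2.4.3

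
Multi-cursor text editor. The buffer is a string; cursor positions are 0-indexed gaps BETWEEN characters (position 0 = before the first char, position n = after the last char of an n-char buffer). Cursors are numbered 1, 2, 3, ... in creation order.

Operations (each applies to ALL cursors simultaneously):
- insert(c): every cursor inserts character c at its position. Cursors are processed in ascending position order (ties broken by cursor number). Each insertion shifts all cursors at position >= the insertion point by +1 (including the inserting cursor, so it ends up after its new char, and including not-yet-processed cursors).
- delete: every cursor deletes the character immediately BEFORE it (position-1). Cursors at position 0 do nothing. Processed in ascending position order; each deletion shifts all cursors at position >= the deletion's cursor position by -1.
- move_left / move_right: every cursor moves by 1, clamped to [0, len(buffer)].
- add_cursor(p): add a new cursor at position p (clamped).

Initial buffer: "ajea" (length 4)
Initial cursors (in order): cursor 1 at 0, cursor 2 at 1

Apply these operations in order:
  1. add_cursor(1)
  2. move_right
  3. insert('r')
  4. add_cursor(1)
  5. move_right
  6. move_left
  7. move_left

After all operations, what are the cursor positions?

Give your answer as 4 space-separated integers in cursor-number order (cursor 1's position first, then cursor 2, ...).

Answer: 1 4 4 0

Derivation:
After op 1 (add_cursor(1)): buffer="ajea" (len 4), cursors c1@0 c2@1 c3@1, authorship ....
After op 2 (move_right): buffer="ajea" (len 4), cursors c1@1 c2@2 c3@2, authorship ....
After op 3 (insert('r')): buffer="arjrrea" (len 7), cursors c1@2 c2@5 c3@5, authorship .1.23..
After op 4 (add_cursor(1)): buffer="arjrrea" (len 7), cursors c4@1 c1@2 c2@5 c3@5, authorship .1.23..
After op 5 (move_right): buffer="arjrrea" (len 7), cursors c4@2 c1@3 c2@6 c3@6, authorship .1.23..
After op 6 (move_left): buffer="arjrrea" (len 7), cursors c4@1 c1@2 c2@5 c3@5, authorship .1.23..
After op 7 (move_left): buffer="arjrrea" (len 7), cursors c4@0 c1@1 c2@4 c3@4, authorship .1.23..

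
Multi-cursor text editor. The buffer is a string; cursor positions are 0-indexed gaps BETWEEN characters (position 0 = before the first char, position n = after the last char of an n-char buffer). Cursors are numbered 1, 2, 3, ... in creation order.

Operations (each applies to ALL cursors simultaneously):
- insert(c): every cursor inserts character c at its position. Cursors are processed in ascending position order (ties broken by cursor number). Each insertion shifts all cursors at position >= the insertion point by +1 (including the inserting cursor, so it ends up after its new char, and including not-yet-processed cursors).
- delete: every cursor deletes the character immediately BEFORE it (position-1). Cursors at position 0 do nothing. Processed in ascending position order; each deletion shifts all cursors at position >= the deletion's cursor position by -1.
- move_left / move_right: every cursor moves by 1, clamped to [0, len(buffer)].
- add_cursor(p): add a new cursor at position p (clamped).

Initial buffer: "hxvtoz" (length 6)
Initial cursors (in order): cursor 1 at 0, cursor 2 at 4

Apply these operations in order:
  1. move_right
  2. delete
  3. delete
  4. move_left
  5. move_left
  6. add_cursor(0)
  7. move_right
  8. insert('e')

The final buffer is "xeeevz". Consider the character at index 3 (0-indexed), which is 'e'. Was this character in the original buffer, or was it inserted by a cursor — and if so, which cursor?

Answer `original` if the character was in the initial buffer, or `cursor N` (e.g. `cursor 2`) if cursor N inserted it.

After op 1 (move_right): buffer="hxvtoz" (len 6), cursors c1@1 c2@5, authorship ......
After op 2 (delete): buffer="xvtz" (len 4), cursors c1@0 c2@3, authorship ....
After op 3 (delete): buffer="xvz" (len 3), cursors c1@0 c2@2, authorship ...
After op 4 (move_left): buffer="xvz" (len 3), cursors c1@0 c2@1, authorship ...
After op 5 (move_left): buffer="xvz" (len 3), cursors c1@0 c2@0, authorship ...
After op 6 (add_cursor(0)): buffer="xvz" (len 3), cursors c1@0 c2@0 c3@0, authorship ...
After op 7 (move_right): buffer="xvz" (len 3), cursors c1@1 c2@1 c3@1, authorship ...
After op 8 (insert('e')): buffer="xeeevz" (len 6), cursors c1@4 c2@4 c3@4, authorship .123..
Authorship (.=original, N=cursor N): . 1 2 3 . .
Index 3: author = 3

Answer: cursor 3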